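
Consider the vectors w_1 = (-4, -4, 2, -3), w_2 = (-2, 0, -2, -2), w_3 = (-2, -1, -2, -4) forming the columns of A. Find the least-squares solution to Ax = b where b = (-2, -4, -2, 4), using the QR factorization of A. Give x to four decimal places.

x = (0.6222, 2.4444, -2.2222)

w_1 = (-4, -4, 2, -3); ‖w_1‖ = 6.7082, so q_1 = (-0.5963, -0.5963, 0.2981, -0.4472).
q_1·w_2 = (-0.5963)·(-2) + (-0.5963)·0 + 0.2981·(-2) + (-0.4472)·(-2) = 1.4907.
u_2 = w_2 − 1.4907·q_1 = (-1.1111, 0.8889, -2.4444, -1.3333).
‖u_2‖ = 3.1269, so q_2 = (-0.3553, 0.2843, -0.7817, -0.4264).
q_1·w_3 = (-0.5963)·(-2) + (-0.5963)·(-1) + 0.2981·(-2) + (-0.4472)·(-4) = 2.9814; q_2·w_3 = (-0.3553)·(-2) + 0.2843·(-1) + (-0.7817)·(-2) + (-0.4264)·(-4) = 3.6955.
u_3 = w_3 − 2.9814·q_1 − 3.6955·q_2 = (1.0909, -0.2727, 0.0000, -1.0909).
‖u_3‖ = 1.5667, so q_3 = (0.6963, -0.1741, 0.0000, -0.6963).
Qᵀb = (1.1926, -0.5685, -3.4816).
Back-substitute: x_3 = -3.4816/1.5667 = -2.2222.
x_2 = (-0.5685 − 3.6955·(-2.2222))/3.1269 = 2.4444.
x_1 = (1.1926 − 1.4907·2.4444 − 2.9814·(-2.2222))/6.7082 = 0.6222.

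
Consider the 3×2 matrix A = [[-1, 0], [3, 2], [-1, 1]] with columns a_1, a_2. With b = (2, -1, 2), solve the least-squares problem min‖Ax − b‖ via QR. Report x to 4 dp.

a_1 = (-1, 3, -1); ‖a_1‖ = 3.3166, so q_1 = (-0.3015, 0.9045, -0.3015).
q_1·a_2 = (-0.3015)·0 + 0.9045·2 + (-0.3015)·1 = 1.5076.
u_2 = a_2 − 1.5076·q_1 = (0.4545, 0.6364, 1.4545).
‖u_2‖ = 1.6514, so q_2 = (0.2752, 0.3853, 0.8808).
Qᵀb = (-2.1106, 1.9267).
Back-substitute: x_2 = 1.9267/1.6514 = 1.1667.
x_1 = (-2.1106 − 1.5076·1.1667)/3.3166 = -1.1667.

x = (-1.1667, 1.1667)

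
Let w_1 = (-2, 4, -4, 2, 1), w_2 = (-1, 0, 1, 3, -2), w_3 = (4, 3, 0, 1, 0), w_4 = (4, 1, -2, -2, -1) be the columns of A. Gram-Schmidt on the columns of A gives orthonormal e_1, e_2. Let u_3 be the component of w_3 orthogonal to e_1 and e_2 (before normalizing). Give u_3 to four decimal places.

w_1 = (-2, 4, -4, 2, 1); ‖w_1‖ = 6.4031, so e_1 = (-0.3123, 0.6247, -0.6247, 0.3123, 0.1562).
e_1·w_2 = (-0.3123)·(-1) + 0.6247·0 + (-0.6247)·1 + 0.3123·3 + 0.1562·(-2) = 0.3123.
u_2 = w_2 − 0.3123·e_1 = (-0.9024, -0.1951, 1.1951, 2.9024, -2.0488).
‖u_2‖ = 3.8604, so e_2 = (-0.2338, -0.0505, 0.3096, 0.7519, -0.5307).
e_1·w_3 = (-0.3123)·4 + 0.6247·3 + (-0.6247)·0 + 0.3123·1 + 0.1562·0 = 0.9370; e_2·w_3 = (-0.2338)·4 + (-0.0505)·3 + 0.3096·0 + 0.7519·1 + (-0.5307)·0 = -0.3349.
u_3 = w_3 − 0.9370·e_1 + 0.3349·e_2 = (4.2144, 2.3977, 0.6890, 0.9591, -0.3241).

u_3 = (4.2144, 2.3977, 0.6890, 0.9591, -0.3241)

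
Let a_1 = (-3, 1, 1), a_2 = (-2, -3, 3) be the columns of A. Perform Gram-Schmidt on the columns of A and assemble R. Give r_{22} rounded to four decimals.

a_1 = (-3, 1, 1); ‖a_1‖ = 3.3166, so e_1 = (-0.9045, 0.3015, 0.3015).
e_1·a_2 = (-0.9045)·(-2) + 0.3015·(-3) + 0.3015·3 = 1.8091.
u_2 = a_2 − 1.8091·e_1 = (-0.3636, -3.5455, 2.4545).
r_{22} = ‖u_2‖ = 4.3275.

r_{22} = 4.3275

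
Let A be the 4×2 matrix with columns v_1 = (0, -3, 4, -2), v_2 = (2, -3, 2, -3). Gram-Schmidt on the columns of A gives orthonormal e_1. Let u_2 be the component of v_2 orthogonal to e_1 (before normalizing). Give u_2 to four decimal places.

u_2 = (2.0000, -0.6207, -1.1724, -1.4138)

v_1 = (0, -3, 4, -2); ‖v_1‖ = 5.3852, so e_1 = (0.0000, -0.5571, 0.7428, -0.3714).
e_1·v_2 = 0.0000·2 + (-0.5571)·(-3) + 0.7428·2 + (-0.3714)·(-3) = 4.2710.
u_2 = v_2 − 4.2710·e_1 = (2.0000, -0.6207, -1.1724, -1.4138).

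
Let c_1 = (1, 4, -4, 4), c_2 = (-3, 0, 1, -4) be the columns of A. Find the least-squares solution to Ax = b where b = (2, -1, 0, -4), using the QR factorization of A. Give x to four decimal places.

e_1 = c_1/‖c_1‖ = (1, 4, -4, 4)/7.0000 = (0.1429, 0.5714, -0.5714, 0.5714).
r_{12} = e_1·c_2 = -3.2857.
u_2 = c_2 + 3.2857·e_1 = (-2.5306, 1.8776, -0.8776, -2.1224).
‖u_2‖ = 3.8992, so e_2 = (-0.6490, 0.4815, -0.2251, -0.5443).
Qᵀb = (-2.5714, 0.3978).
Back-substitute: x_2 = 0.3978/3.8992 = 0.1020.
x_1 = (-2.5714 + 3.2857·0.1020)/7.0000 = -0.3195.

x = (-0.3195, 0.1020)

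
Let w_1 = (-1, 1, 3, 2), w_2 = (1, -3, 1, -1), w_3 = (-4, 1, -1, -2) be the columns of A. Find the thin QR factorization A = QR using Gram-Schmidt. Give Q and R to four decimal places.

w_1 = (-1, 1, 3, 2); ‖w_1‖ = 3.8730, so q_1 = (-0.2582, 0.2582, 0.7746, 0.5164).
q_1·w_2 = (-0.2582)·1 + 0.2582·(-3) + 0.7746·1 + 0.5164·(-1) = -0.7746.
u_2 = w_2 + 0.7746·q_1 = (0.8000, -2.8000, 1.6000, -0.6000).
‖u_2‖ = 3.3764, so q_2 = (0.2369, -0.8293, 0.4739, -0.1777).
q_1·w_3 = (-0.2582)·(-4) + 0.2582·1 + 0.7746·(-1) + 0.5164·(-2) = -0.5164; q_2·w_3 = 0.2369·(-4) + (-0.8293)·1 + 0.4739·(-1) + (-0.1777)·(-2) = -1.8955.
u_3 = w_3 + 0.5164·q_1 + 1.8955·q_2 = (-3.6842, -0.4386, 0.2982, -2.0702).
‖u_3‖ = 4.2591, so q_3 = (-0.8650, -0.1030, 0.0700, -0.4861).

Q = [[-0.2582, 0.2369, -0.8650], [0.2582, -0.8293, -0.1030], [0.7746, 0.4739, 0.0700], [0.5164, -0.1777, -0.4861]], R = [[3.8730, -0.7746, -0.5164], [0.0000, 3.3764, -1.8955], [0.0000, 0.0000, 4.2591]]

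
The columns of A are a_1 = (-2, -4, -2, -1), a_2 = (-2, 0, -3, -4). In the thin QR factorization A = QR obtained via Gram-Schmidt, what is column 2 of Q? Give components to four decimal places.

q_1 = a_1/‖a_1‖ = (-2, -4, -2, -1)/5.0000 = (-0.4000, -0.8000, -0.4000, -0.2000).
r_{12} = q_1·a_2 = 2.8000.
u_2 = a_2 − 2.8000·q_1 = (-0.8800, 2.2400, -1.8800, -3.4400).
‖u_2‖ = 4.6000, so q_2 = (-0.1913, 0.4870, -0.4087, -0.7478).

q_2 = (-0.1913, 0.4870, -0.4087, -0.7478)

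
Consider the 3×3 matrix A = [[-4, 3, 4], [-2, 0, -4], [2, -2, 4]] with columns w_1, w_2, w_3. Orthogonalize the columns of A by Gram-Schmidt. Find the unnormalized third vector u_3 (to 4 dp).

u_3 = (3.4286, -1.7143, 5.1429)

e_1 = w_1/‖w_1‖ = (-4, -2, 2)/4.8990 = (-0.8165, -0.4082, 0.4082).
r_{12} = e_1·w_2 = -3.2660.
u_2 = w_2 + 3.2660·e_1 = (0.3333, -1.3333, -0.6667).
‖u_2‖ = 1.5275, so e_2 = (0.2182, -0.8729, -0.4364).
r_{13} = e_1·w_3 = 0.0000; r_{23} = e_2·w_3 = 2.6186.
u_3 = w_3 + 0.0000·e_1 − 2.6186·e_2 = (3.4286, -1.7143, 5.1429).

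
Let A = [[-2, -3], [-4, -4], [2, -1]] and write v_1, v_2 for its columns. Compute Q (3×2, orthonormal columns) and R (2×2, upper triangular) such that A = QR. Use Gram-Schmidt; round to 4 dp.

e_1 = v_1/‖v_1‖ = (-2, -4, 2)/4.8990 = (-0.4082, -0.8165, 0.4082).
r_{12} = e_1·v_2 = 4.0825.
u_2 = v_2 − 4.0825·e_1 = (-1.3333, -0.6667, -2.6667).
‖u_2‖ = 3.0551, so e_2 = (-0.4364, -0.2182, -0.8729).

Q = [[-0.4082, -0.4364], [-0.8165, -0.2182], [0.4082, -0.8729]], R = [[4.8990, 4.0825], [0.0000, 3.0551]]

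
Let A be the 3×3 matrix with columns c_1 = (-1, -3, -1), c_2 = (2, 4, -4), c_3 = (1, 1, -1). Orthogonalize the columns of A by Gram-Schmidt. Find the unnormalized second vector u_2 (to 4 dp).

e_1 = c_1/‖c_1‖ = (-1, -3, -1)/3.3166 = (-0.3015, -0.9045, -0.3015).
r_{12} = e_1·c_2 = -3.0151.
u_2 = c_2 + 3.0151·e_1 = (1.0909, 1.2727, -4.9091).

u_2 = (1.0909, 1.2727, -4.9091)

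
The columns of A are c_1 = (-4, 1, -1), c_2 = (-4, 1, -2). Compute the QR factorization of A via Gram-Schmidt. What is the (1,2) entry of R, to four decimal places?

q_1 = c_1/‖c_1‖ = (-4, 1, -1)/4.2426 = (-0.9428, 0.2357, -0.2357).
r_{12} = q_1·c_2 = 4.4783.

r_{12} = 4.4783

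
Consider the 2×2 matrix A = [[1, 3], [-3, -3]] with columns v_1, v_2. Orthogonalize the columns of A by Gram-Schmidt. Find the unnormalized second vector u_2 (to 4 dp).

u_2 = (1.8000, 0.6000)

q_1 = v_1/‖v_1‖ = (1, -3)/3.1623 = (0.3162, -0.9487).
r_{12} = q_1·v_2 = 3.7947.
u_2 = v_2 − 3.7947·q_1 = (1.8000, 0.6000).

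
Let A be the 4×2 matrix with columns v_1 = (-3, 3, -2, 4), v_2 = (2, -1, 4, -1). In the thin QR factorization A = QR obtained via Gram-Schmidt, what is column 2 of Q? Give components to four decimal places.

q_1 = v_1/‖v_1‖ = (-3, 3, -2, 4)/6.1644 = (-0.4867, 0.4867, -0.3244, 0.6489).
r_{12} = q_1·v_2 = -3.4066.
u_2 = v_2 + 3.4066·q_1 = (0.3421, 0.6579, 2.8947, 1.2105).
‖u_2‖ = 3.2241, so q_2 = (0.1061, 0.2041, 0.8978, 0.3755).

q_2 = (0.1061, 0.2041, 0.8978, 0.3755)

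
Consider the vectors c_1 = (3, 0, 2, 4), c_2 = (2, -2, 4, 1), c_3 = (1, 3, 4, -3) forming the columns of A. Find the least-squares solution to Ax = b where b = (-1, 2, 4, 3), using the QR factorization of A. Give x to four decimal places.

e_1 = c_1/‖c_1‖ = (3, 0, 2, 4)/5.3852 = (0.5571, 0.0000, 0.3714, 0.7428).
r_{12} = e_1·c_2 = 3.3425.
u_2 = c_2 − 3.3425·e_1 = (0.1379, -2.0000, 2.7586, -1.4828).
‖u_2‖ = 3.7185, so e_2 = (0.0371, -0.5378, 0.7419, -0.3987).
r_{13} = e_1·c_3 = -0.1857; r_{23} = e_2·c_3 = 2.5872.
u_3 = c_3 + 0.1857·e_1 − 2.5872·e_2 = (1.0075, 4.3915, 2.1496, -1.8304).
‖u_3‖ = 5.3171, so e_3 = (0.1895, 0.8259, 0.4043, -0.3443).
Qᵀb = (3.1568, 0.6584, 2.0467).
Back-substitute: x_3 = 2.0467/5.3171 = 0.3849.
x_2 = (0.6584 − 2.5872·0.3849)/3.7185 = -0.0908.
x_1 = (3.1568 − 3.3425·(-0.0908) + 0.1857·0.3849)/5.3852 = 0.6558.

x = (0.6558, -0.0908, 0.3849)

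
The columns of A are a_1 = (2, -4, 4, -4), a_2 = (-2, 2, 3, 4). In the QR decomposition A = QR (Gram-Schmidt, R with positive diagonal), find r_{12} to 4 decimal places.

r_{12} = -2.2188

e_1 = a_1/‖a_1‖ = (2, -4, 4, -4)/7.2111 = (0.2774, -0.5547, 0.5547, -0.5547).
r_{12} = e_1·a_2 = -2.2188.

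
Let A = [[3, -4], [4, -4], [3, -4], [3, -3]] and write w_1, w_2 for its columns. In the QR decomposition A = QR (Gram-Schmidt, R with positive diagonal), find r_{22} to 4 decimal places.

q_1 = w_1/‖w_1‖ = (3, 4, 3, 3)/6.5574 = (0.4575, 0.6100, 0.4575, 0.4575).
r_{12} = q_1·w_2 = -7.4724.
u_2 = w_2 + 7.4724·q_1 = (-0.5814, 0.5581, -0.5814, 0.4186).
r_{22} = ‖u_2‖ = 1.0783.

r_{22} = 1.0783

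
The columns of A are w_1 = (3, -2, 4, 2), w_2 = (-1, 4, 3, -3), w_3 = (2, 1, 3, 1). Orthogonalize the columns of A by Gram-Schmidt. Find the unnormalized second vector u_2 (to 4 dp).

e_1 = w_1/‖w_1‖ = (3, -2, 4, 2)/5.7446 = (0.5222, -0.3482, 0.6963, 0.3482).
r_{12} = e_1·w_2 = -0.8704.
u_2 = w_2 + 0.8704·e_1 = (-0.5455, 3.6970, 3.6061, -2.6970).

u_2 = (-0.5455, 3.6970, 3.6061, -2.6970)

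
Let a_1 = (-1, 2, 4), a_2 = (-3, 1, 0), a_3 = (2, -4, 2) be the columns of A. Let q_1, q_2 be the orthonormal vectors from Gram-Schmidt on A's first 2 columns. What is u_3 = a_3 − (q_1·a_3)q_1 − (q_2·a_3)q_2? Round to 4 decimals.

u_3 = (-1.0811, -3.2432, 1.3514)

a_1 = (-1, 2, 4); ‖a_1‖ = 4.5826, so q_1 = (-0.2182, 0.4364, 0.8729).
q_1·a_2 = (-0.2182)·(-3) + 0.4364·1 + 0.8729·0 = 1.0911.
u_2 = a_2 − 1.0911·q_1 = (-2.7619, 0.5238, -0.9524).
‖u_2‖ = 2.9681, so q_2 = (-0.9305, 0.1765, -0.3209).
q_1·a_3 = (-0.2182)·2 + 0.4364·(-4) + 0.8729·2 = -0.4364; q_2·a_3 = (-0.9305)·2 + 0.1765·(-4) + (-0.3209)·2 = -3.2087.
u_3 = a_3 + 0.4364·q_1 + 3.2087·q_2 = (-1.0811, -3.2432, 1.3514).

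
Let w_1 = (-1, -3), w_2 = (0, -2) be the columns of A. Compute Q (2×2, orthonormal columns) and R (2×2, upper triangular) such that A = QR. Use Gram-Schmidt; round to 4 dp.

w_1 = (-1, -3); ‖w_1‖ = 3.1623, so q_1 = (-0.3162, -0.9487).
q_1·w_2 = (-0.3162)·0 + (-0.9487)·(-2) = 1.8974.
u_2 = w_2 − 1.8974·q_1 = (0.6000, -0.2000).
‖u_2‖ = 0.6325, so q_2 = (0.9487, -0.3162).

Q = [[-0.3162, 0.9487], [-0.9487, -0.3162]], R = [[3.1623, 1.8974], [0.0000, 0.6325]]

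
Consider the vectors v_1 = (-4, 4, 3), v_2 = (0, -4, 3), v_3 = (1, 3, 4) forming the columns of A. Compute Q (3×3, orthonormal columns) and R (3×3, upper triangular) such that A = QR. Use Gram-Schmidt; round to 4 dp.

v_1 = (-4, 4, 3); ‖v_1‖ = 6.4031, so e_1 = (-0.6247, 0.6247, 0.4685).
e_1·v_2 = (-0.6247)·0 + 0.6247·(-4) + 0.4685·3 = -1.0932.
u_2 = v_2 + 1.0932·e_1 = (-0.6829, -3.3171, 3.5122).
‖u_2‖ = 4.8790, so e_2 = (-0.1400, -0.6799, 0.7199).
e_1·v_3 = (-0.6247)·1 + 0.6247·3 + 0.4685·4 = 3.1235; e_2·v_3 = (-0.1400)·1 + (-0.6799)·3 + 0.7199·4 = 0.6999.
u_3 = v_3 − 3.1235·e_1 − 0.6999·e_2 = (3.0492, 1.5246, 2.0328).
‖u_3‖ = 3.9691, so e_3 = (0.7682, 0.3841, 0.5121).

Q = [[-0.6247, -0.1400, 0.7682], [0.6247, -0.6799, 0.3841], [0.4685, 0.7199, 0.5121]], R = [[6.4031, -1.0932, 3.1235], [0.0000, 4.8790, 0.6999], [0.0000, 0.0000, 3.9691]]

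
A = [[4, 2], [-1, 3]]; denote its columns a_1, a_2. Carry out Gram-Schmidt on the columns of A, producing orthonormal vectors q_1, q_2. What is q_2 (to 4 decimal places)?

a_1 = (4, -1); ‖a_1‖ = 4.1231, so q_1 = (0.9701, -0.2425).
q_1·a_2 = 0.9701·2 + (-0.2425)·3 = 1.2127.
u_2 = a_2 − 1.2127·q_1 = (0.8235, 3.2941).
‖u_2‖ = 3.3955, so q_2 = (0.2425, 0.9701).

q_2 = (0.2425, 0.9701)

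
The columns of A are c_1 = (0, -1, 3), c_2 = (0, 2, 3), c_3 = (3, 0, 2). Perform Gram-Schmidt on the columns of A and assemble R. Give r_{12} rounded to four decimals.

e_1 = c_1/‖c_1‖ = (0, -1, 3)/3.1623 = (0.0000, -0.3162, 0.9487).
r_{12} = e_1·c_2 = 2.2136.

r_{12} = 2.2136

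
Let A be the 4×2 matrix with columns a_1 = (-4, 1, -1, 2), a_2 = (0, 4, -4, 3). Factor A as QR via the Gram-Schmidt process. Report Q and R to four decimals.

Q = [[-0.8528, 0.4493], [0.2132, 0.5938], [-0.2132, -0.5938], [0.4264, 0.3049]], R = [[4.6904, 2.9848], [0.0000, 5.6649]]

e_1 = a_1/‖a_1‖ = (-4, 1, -1, 2)/4.6904 = (-0.8528, 0.2132, -0.2132, 0.4264).
r_{12} = e_1·a_2 = 2.9848.
u_2 = a_2 − 2.9848·e_1 = (2.5455, 3.3636, -3.3636, 1.7273).
‖u_2‖ = 5.6649, so e_2 = (0.4493, 0.5938, -0.5938, 0.3049).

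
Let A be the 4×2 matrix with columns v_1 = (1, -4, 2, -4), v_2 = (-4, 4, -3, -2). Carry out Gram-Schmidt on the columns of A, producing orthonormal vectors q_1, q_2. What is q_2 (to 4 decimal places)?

q_2 = (-0.5836, 0.3412, -0.3367, -0.6554)

v_1 = (1, -4, 2, -4); ‖v_1‖ = 6.0828, so q_1 = (0.1644, -0.6576, 0.3288, -0.6576).
q_1·v_2 = 0.1644·(-4) + (-0.6576)·4 + 0.3288·(-3) + (-0.6576)·(-2) = -2.9592.
u_2 = v_2 + 2.9592·q_1 = (-3.5135, 2.0541, -2.0270, -3.9459).
‖u_2‖ = 6.0202, so q_2 = (-0.5836, 0.3412, -0.3367, -0.6554).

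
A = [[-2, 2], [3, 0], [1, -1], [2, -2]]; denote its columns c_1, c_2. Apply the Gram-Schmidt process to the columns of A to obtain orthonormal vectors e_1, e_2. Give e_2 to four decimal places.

e_2 = (0.4714, 0.7071, -0.2357, -0.4714)

e_1 = c_1/‖c_1‖ = (-2, 3, 1, 2)/4.2426 = (-0.4714, 0.7071, 0.2357, 0.4714).
r_{12} = e_1·c_2 = -2.1213.
u_2 = c_2 + 2.1213·e_1 = (1.0000, 1.5000, -0.5000, -1.0000).
‖u_2‖ = 2.1213, so e_2 = (0.4714, 0.7071, -0.2357, -0.4714).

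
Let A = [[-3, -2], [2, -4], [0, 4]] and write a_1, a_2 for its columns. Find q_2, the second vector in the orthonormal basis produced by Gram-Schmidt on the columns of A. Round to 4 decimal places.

q_2 = (-0.4120, -0.6180, 0.6695)

q_1 = a_1/‖a_1‖ = (-3, 2, 0)/3.6056 = (-0.8321, 0.5547, 0.0000).
r_{12} = q_1·a_2 = -0.5547.
u_2 = a_2 + 0.5547·q_1 = (-2.4615, -3.6923, 4.0000).
‖u_2‖ = 5.9743, so q_2 = (-0.4120, -0.6180, 0.6695).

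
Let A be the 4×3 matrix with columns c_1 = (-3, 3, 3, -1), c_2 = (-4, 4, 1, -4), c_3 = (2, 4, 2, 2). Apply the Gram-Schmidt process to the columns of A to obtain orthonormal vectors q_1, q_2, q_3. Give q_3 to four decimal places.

q_3 = (0.6113, 0.7717, -0.1166, 0.1312)

q_1 = c_1/‖c_1‖ = (-3, 3, 3, -1)/5.2915 = (-0.5669, 0.5669, 0.5669, -0.1890).
r_{12} = q_1·c_2 = 5.8584.
u_2 = c_2 − 5.8584·q_1 = (-0.6786, 0.6786, -2.3214, -2.8929).
‖u_2‖ = 3.8313, so q_2 = (-0.1771, 0.1771, -0.6059, -0.7551).
r_{13} = q_1·c_3 = 1.8898; r_{23} = q_2·c_3 = -2.3677.
u_3 = c_3 − 1.8898·q_1 + 2.3677·q_2 = (2.6521, 3.3479, -0.5061, 0.5693).
‖u_3‖ = 4.3385, so q_3 = (0.6113, 0.7717, -0.1166, 0.1312).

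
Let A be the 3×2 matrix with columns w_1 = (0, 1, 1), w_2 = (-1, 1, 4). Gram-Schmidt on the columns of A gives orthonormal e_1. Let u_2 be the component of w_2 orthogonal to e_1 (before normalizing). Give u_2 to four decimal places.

w_1 = (0, 1, 1); ‖w_1‖ = 1.4142, so e_1 = (0.0000, 0.7071, 0.7071).
e_1·w_2 = 0.0000·(-1) + 0.7071·1 + 0.7071·4 = 3.5355.
u_2 = w_2 − 3.5355·e_1 = (-1.0000, -1.5000, 1.5000).

u_2 = (-1.0000, -1.5000, 1.5000)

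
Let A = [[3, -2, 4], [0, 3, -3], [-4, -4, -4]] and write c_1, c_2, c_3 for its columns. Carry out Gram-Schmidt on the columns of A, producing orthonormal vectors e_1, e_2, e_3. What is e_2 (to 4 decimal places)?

e_1 = c_1/‖c_1‖ = (3, 0, -4)/5.0000 = (0.6000, 0.0000, -0.8000).
r_{12} = e_1·c_2 = 2.0000.
u_2 = c_2 − 2.0000·e_1 = (-3.2000, 3.0000, -2.4000).
‖u_2‖ = 5.0000, so e_2 = (-0.6400, 0.6000, -0.4800).

e_2 = (-0.6400, 0.6000, -0.4800)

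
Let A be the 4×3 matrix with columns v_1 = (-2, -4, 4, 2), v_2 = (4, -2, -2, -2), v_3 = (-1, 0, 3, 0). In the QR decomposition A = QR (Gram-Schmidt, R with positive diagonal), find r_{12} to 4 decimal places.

r_{12} = -1.8974

q_1 = v_1/‖v_1‖ = (-2, -4, 4, 2)/6.3246 = (-0.3162, -0.6325, 0.6325, 0.3162).
r_{12} = q_1·v_2 = -1.8974.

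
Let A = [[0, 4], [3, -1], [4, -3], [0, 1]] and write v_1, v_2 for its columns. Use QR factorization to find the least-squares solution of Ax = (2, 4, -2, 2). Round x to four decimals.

x = (0.6400, 0.8000)

v_1 = (0, 3, 4, 0); ‖v_1‖ = 5.0000, so q_1 = (0.0000, 0.6000, 0.8000, 0.0000).
q_1·v_2 = 0.0000·4 + 0.6000·(-1) + 0.8000·(-3) + 0.0000·1 = -3.0000.
u_2 = v_2 + 3.0000·q_1 = (4.0000, 0.8000, -0.6000, 1.0000).
‖u_2‖ = 4.2426, so q_2 = (0.9428, 0.1886, -0.1414, 0.2357).
Qᵀb = (0.8000, 3.3941).
Back-substitute: x_2 = 3.3941/4.2426 = 0.8000.
x_1 = (0.8000 + 3.0000·0.8000)/5.0000 = 0.6400.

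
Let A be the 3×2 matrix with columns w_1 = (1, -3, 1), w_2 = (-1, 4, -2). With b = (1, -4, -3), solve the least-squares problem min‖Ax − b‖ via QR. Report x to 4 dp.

q_1 = w_1/‖w_1‖ = (1, -3, 1)/3.3166 = (0.3015, -0.9045, 0.3015).
r_{12} = q_1·w_2 = -4.5227.
u_2 = w_2 + 4.5227·q_1 = (0.3636, -0.0909, -0.6364).
‖u_2‖ = 0.7385, so q_2 = (0.4924, -0.1231, -0.8616).
Qᵀb = (3.0151, 3.5697).
Back-substitute: x_2 = 3.5697/0.7385 = 4.8333.
x_1 = (3.0151 + 4.5227·4.8333)/3.3166 = 7.5000.

x = (7.5000, 4.8333)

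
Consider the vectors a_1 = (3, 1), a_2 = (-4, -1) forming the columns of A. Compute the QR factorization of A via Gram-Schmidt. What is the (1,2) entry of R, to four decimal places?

r_{12} = -4.1110

a_1 = (3, 1); ‖a_1‖ = 3.1623, so e_1 = (0.9487, 0.3162).
r_{12} = e_1·a_2 = -4.1110.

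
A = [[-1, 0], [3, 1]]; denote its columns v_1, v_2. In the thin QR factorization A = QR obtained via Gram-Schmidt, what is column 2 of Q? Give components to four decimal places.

e_2 = (0.9487, 0.3162)

v_1 = (-1, 3); ‖v_1‖ = 3.1623, so e_1 = (-0.3162, 0.9487).
e_1·v_2 = (-0.3162)·0 + 0.9487·1 = 0.9487.
u_2 = v_2 − 0.9487·e_1 = (0.3000, 0.1000).
‖u_2‖ = 0.3162, so e_2 = (0.9487, 0.3162).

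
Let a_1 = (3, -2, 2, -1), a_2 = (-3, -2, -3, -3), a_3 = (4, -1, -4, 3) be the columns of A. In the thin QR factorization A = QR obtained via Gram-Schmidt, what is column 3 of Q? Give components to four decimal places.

q_1 = a_1/‖a_1‖ = (3, -2, 2, -1)/4.2426 = (0.7071, -0.4714, 0.4714, -0.2357).
r_{12} = q_1·a_2 = -1.8856.
u_2 = a_2 + 1.8856·q_1 = (-1.6667, -2.8889, -2.1111, -3.4444).
‖u_2‖ = 5.2387, so q_2 = (-0.3181, -0.5514, -0.4030, -0.6575).
r_{13} = q_1·a_3 = 0.7071; r_{23} = q_2·a_3 = -1.0817.
u_3 = a_3 − 0.7071·q_1 + 1.0817·q_2 = (3.1559, -1.2632, -4.7692, 2.4555).
‖u_3‖ = 6.3506, so q_3 = (0.4969, -0.1989, -0.7510, 0.3867).

q_3 = (0.4969, -0.1989, -0.7510, 0.3867)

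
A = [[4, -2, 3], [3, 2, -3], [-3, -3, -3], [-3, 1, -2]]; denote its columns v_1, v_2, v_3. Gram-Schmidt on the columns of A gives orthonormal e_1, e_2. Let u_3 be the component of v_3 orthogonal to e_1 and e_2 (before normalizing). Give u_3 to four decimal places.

u_3 = (0.4274, -3.6042, -2.7744, -0.2599)

e_1 = v_1/‖v_1‖ = (4, 3, -3, -3)/6.5574 = (0.6100, 0.4575, -0.4575, -0.4575).
r_{12} = e_1·v_2 = 0.6100.
u_2 = v_2 − 0.6100·e_1 = (-2.3721, 1.7209, -2.7209, 1.2791).
‖u_2‖ = 4.1986, so e_2 = (-0.5650, 0.4099, -0.6481, 0.3046).
r_{13} = e_1·v_3 = 2.7450; r_{23} = e_2·v_3 = -1.5897.
u_3 = v_3 − 2.7450·e_1 + 1.5897·e_2 = (0.4274, -3.6042, -2.7744, -0.2599).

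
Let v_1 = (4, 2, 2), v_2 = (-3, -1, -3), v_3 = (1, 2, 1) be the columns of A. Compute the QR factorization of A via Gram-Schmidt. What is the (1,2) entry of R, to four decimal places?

v_1 = (4, 2, 2); ‖v_1‖ = 4.8990, so q_1 = (0.8165, 0.4082, 0.4082).
r_{12} = q_1·v_2 = -4.0825.

r_{12} = -4.0825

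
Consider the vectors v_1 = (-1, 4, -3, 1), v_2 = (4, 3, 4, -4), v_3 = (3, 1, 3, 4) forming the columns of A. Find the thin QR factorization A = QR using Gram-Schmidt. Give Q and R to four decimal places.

v_1 = (-1, 4, -3, 1); ‖v_1‖ = 5.1962, so q_1 = (-0.1925, 0.7698, -0.5774, 0.1925).
q_1·v_2 = (-0.1925)·4 + 0.7698·3 + (-0.5774)·4 + 0.1925·(-4) = -1.5396.
u_2 = v_2 + 1.5396·q_1 = (3.7037, 4.1852, 3.1111, -3.7037).
‖u_2‖ = 7.3912, so q_2 = (0.5011, 0.5662, 0.4209, -0.5011).
q_1·v_3 = (-0.1925)·3 + 0.7698·1 + (-0.5774)·3 + 0.1925·4 = -0.7698; q_2·v_3 = 0.5011·3 + 0.5662·1 + 0.4209·3 + (-0.5011)·4 = 1.3279.
u_3 = v_3 + 0.7698·q_1 − 1.3279·q_2 = (2.1864, 0.8407, 1.9966, 4.8136).
‖u_3‖ = 5.7135, so q_3 = (0.3827, 0.1471, 0.3495, 0.8425).

Q = [[-0.1925, 0.5011, 0.3827], [0.7698, 0.5662, 0.1471], [-0.5774, 0.4209, 0.3495], [0.1925, -0.5011, 0.8425]], R = [[5.1962, -1.5396, -0.7698], [0.0000, 7.3912, 1.3279], [0.0000, 0.0000, 5.7135]]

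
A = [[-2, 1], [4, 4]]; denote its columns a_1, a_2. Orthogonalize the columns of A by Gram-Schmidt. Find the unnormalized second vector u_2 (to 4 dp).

a_1 = (-2, 4); ‖a_1‖ = 4.4721, so q_1 = (-0.4472, 0.8944).
q_1·a_2 = (-0.4472)·1 + 0.8944·4 = 3.1305.
u_2 = a_2 − 3.1305·q_1 = (2.4000, 1.2000).

u_2 = (2.4000, 1.2000)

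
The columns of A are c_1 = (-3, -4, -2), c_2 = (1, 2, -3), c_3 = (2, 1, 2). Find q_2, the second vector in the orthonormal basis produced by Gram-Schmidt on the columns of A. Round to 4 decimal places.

q_1 = c_1/‖c_1‖ = (-3, -4, -2)/5.3852 = (-0.5571, -0.7428, -0.3714).
r_{12} = q_1·c_2 = -0.9285.
u_2 = c_2 + 0.9285·q_1 = (0.4828, 1.3103, -3.3448).
‖u_2‖ = 3.6246, so q_2 = (0.1332, 0.3615, -0.9228).

q_2 = (0.1332, 0.3615, -0.9228)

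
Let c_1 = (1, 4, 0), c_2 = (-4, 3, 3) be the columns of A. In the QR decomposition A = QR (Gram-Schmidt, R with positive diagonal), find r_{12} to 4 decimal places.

r_{12} = 1.9403

c_1 = (1, 4, 0); ‖c_1‖ = 4.1231, so q_1 = (0.2425, 0.9701, 0.0000).
r_{12} = q_1·c_2 = 1.9403.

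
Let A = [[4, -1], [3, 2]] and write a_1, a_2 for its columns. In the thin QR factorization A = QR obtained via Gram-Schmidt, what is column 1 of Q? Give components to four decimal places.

q_1 = (0.8000, 0.6000)

a_1 = (4, 3); ‖a_1‖ = 5.0000, so q_1 = (0.8000, 0.6000).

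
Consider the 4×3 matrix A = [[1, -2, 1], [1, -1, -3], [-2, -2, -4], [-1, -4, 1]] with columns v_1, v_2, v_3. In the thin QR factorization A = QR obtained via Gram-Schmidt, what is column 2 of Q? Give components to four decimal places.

q_1 = v_1/‖v_1‖ = (1, 1, -2, -1)/2.6458 = (0.3780, 0.3780, -0.7559, -0.3780).
r_{12} = q_1·v_2 = 1.8898.
u_2 = v_2 − 1.8898·q_1 = (-2.7143, -1.7143, -0.5714, -3.2857).
‖u_2‖ = 4.6291, so q_2 = (-0.5864, -0.3703, -0.1234, -0.7098).

q_2 = (-0.5864, -0.3703, -0.1234, -0.7098)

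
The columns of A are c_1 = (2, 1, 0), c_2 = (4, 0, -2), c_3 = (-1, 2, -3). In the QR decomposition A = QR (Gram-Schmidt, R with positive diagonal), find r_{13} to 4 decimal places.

r_{13} = 0.0000

c_1 = (2, 1, 0); ‖c_1‖ = 2.2361, so e_1 = (0.8944, 0.4472, 0.0000).
r_{13} = e_1·c_3 = 0.0000.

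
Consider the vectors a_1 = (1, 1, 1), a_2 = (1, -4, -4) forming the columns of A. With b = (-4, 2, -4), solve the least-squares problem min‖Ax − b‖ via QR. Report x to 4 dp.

q_1 = a_1/‖a_1‖ = (1, 1, 1)/1.7321 = (0.5774, 0.5774, 0.5774).
r_{12} = q_1·a_2 = -4.0415.
u_2 = a_2 + 4.0415·q_1 = (3.3333, -1.6667, -1.6667).
‖u_2‖ = 4.0825, so q_2 = (0.8165, -0.4082, -0.4082).
Qᵀb = (-3.4641, -2.4495).
Back-substitute: x_2 = -2.4495/4.0825 = -0.6000.
x_1 = (-3.4641 + 4.0415·(-0.6000))/1.7321 = -3.4000.

x = (-3.4000, -0.6000)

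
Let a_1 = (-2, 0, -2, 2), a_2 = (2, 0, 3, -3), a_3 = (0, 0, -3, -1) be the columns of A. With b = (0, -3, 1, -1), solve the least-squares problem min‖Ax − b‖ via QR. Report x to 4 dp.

x = (1.0000, 1.0000, 0.0000)

a_1 = (-2, 0, -2, 2); ‖a_1‖ = 3.4641, so e_1 = (-0.5774, 0.0000, -0.5774, 0.5774).
e_1·a_2 = (-0.5774)·2 + 0.0000·0 + (-0.5774)·3 + 0.5774·(-3) = -4.6188.
u_2 = a_2 + 4.6188·e_1 = (-0.6667, 0.0000, 0.3333, -0.3333).
‖u_2‖ = 0.8165, so e_2 = (-0.8165, 0.0000, 0.4082, -0.4082).
e_1·a_3 = (-0.5774)·0 + 0.0000·0 + (-0.5774)·(-3) + 0.5774·(-1) = 1.1547; e_2·a_3 = (-0.8165)·0 + 0.0000·0 + 0.4082·(-3) + (-0.4082)·(-1) = -0.8165.
u_3 = a_3 − 1.1547·e_1 + 0.8165·e_2 = (0.0000, 0.0000, -2.0000, -2.0000).
‖u_3‖ = 2.8284, so e_3 = (0.0000, 0.0000, -0.7071, -0.7071).
Qᵀb = (-1.1547, 0.8165, 0.0000).
Back-substitute: x_3 = 0.0000/2.8284 = 0.0000.
x_2 = (0.8165 + 0.8165·0.0000)/0.8165 = 1.0000.
x_1 = (-1.1547 + 4.6188·1.0000 − 1.1547·0.0000)/3.4641 = 1.0000.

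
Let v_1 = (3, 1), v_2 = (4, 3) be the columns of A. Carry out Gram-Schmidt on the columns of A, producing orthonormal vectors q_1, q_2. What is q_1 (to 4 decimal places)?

q_1 = (0.9487, 0.3162)

q_1 = v_1/‖v_1‖ = (3, 1)/3.1623 = (0.9487, 0.3162).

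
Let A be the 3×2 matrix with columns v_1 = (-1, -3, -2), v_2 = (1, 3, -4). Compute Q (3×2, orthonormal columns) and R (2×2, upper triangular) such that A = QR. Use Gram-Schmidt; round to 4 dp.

Q = [[-0.2673, 0.1690], [-0.8018, 0.5071], [-0.5345, -0.8452]], R = [[3.7417, -0.5345], [0.0000, 5.0709]]

v_1 = (-1, -3, -2); ‖v_1‖ = 3.7417, so q_1 = (-0.2673, -0.8018, -0.5345).
q_1·v_2 = (-0.2673)·1 + (-0.8018)·3 + (-0.5345)·(-4) = -0.5345.
u_2 = v_2 + 0.5345·q_1 = (0.8571, 2.5714, -4.2857).
‖u_2‖ = 5.0709, so q_2 = (0.1690, 0.5071, -0.8452).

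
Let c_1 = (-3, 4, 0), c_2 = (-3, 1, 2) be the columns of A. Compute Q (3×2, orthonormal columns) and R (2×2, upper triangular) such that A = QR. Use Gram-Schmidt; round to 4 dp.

c_1 = (-3, 4, 0); ‖c_1‖ = 5.0000, so q_1 = (-0.6000, 0.8000, 0.0000).
q_1·c_2 = (-0.6000)·(-3) + 0.8000·1 + 0.0000·2 = 2.6000.
u_2 = c_2 − 2.6000·q_1 = (-1.4400, -1.0800, 2.0000).
‖u_2‖ = 2.6907, so q_2 = (-0.5352, -0.4014, 0.7433).

Q = [[-0.6000, -0.5352], [0.8000, -0.4014], [0.0000, 0.7433]], R = [[5.0000, 2.6000], [0.0000, 2.6907]]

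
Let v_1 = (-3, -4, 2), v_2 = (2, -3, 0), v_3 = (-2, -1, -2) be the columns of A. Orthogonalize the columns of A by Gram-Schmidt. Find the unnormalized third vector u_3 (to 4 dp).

v_1 = (-3, -4, 2); ‖v_1‖ = 5.3852, so e_1 = (-0.5571, -0.7428, 0.3714).
e_1·v_2 = (-0.5571)·2 + (-0.7428)·(-3) + 0.3714·0 = 1.1142.
u_2 = v_2 − 1.1142·e_1 = (2.6207, -2.1724, -0.4138).
‖u_2‖ = 3.4291, so e_2 = (0.7643, -0.6335, -0.1207).
e_1·v_3 = (-0.5571)·(-2) + (-0.7428)·(-1) + 0.3714·(-2) = 1.1142; e_2·v_3 = 0.7643·(-2) + (-0.6335)·(-1) + (-0.1207)·(-2) = -0.6536.
u_3 = v_3 − 1.1142·e_1 + 0.6536·e_2 = (-0.8798, -0.5865, -2.4927).

u_3 = (-0.8798, -0.5865, -2.4927)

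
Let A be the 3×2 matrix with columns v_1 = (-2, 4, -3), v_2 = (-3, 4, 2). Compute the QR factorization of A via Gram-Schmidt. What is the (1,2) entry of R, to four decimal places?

v_1 = (-2, 4, -3); ‖v_1‖ = 5.3852, so e_1 = (-0.3714, 0.7428, -0.5571).
r_{12} = e_1·v_2 = 2.9711.

r_{12} = 2.9711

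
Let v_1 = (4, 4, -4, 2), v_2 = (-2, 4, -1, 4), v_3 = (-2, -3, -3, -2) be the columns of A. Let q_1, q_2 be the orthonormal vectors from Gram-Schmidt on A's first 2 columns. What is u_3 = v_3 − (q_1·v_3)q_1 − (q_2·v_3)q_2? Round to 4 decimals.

v_1 = (4, 4, -4, 2); ‖v_1‖ = 7.2111, so q_1 = (0.5547, 0.5547, -0.5547, 0.2774).
q_1·v_2 = 0.5547·(-2) + 0.5547·4 + (-0.5547)·(-1) + 0.2774·4 = 2.7735.
u_2 = v_2 − 2.7735·q_1 = (-3.5385, 2.4615, 0.5385, 3.2308).
‖u_2‖ = 5.4137, so q_2 = (-0.6536, 0.4547, 0.0995, 0.5968).
q_1·v_3 = 0.5547·(-2) + 0.5547·(-3) + (-0.5547)·(-3) + 0.2774·(-2) = -1.6641; q_2·v_3 = (-0.6536)·(-2) + 0.4547·(-3) + 0.0995·(-3) + 0.5968·(-2) = -1.5488.
u_3 = v_3 + 1.6641·q_1 + 1.5488·q_2 = (-2.0892, -1.3727, -3.7690, -0.6142).

u_3 = (-2.0892, -1.3727, -3.7690, -0.6142)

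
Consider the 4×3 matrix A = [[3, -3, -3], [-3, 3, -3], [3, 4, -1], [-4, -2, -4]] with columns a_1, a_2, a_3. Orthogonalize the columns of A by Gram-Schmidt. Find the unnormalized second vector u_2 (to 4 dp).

u_2 = (-3.1395, 3.1395, 3.8605, -1.8140)

e_1 = a_1/‖a_1‖ = (3, -3, 3, -4)/6.5574 = (0.4575, -0.4575, 0.4575, -0.6100).
r_{12} = e_1·a_2 = 0.3050.
u_2 = a_2 − 0.3050·e_1 = (-3.1395, 3.1395, 3.8605, -1.8140).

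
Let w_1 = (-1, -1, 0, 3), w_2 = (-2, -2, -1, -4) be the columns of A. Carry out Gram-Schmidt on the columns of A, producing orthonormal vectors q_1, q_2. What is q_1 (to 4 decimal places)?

q_1 = w_1/‖w_1‖ = (-1, -1, 0, 3)/3.3166 = (-0.3015, -0.3015, 0.0000, 0.9045).

q_1 = (-0.3015, -0.3015, 0.0000, 0.9045)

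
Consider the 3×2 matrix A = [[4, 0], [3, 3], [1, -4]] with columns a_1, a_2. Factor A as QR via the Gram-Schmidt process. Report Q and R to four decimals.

a_1 = (4, 3, 1); ‖a_1‖ = 5.0990, so q_1 = (0.7845, 0.5883, 0.1961).
q_1·a_2 = 0.7845·0 + 0.5883·3 + 0.1961·(-4) = 0.9806.
u_2 = a_2 − 0.9806·q_1 = (-0.7692, 2.4231, -4.1923).
‖u_2‖ = 4.9029, so q_2 = (-0.1569, 0.4942, -0.8551).

Q = [[0.7845, -0.1569], [0.5883, 0.4942], [0.1961, -0.8551]], R = [[5.0990, 0.9806], [0.0000, 4.9029]]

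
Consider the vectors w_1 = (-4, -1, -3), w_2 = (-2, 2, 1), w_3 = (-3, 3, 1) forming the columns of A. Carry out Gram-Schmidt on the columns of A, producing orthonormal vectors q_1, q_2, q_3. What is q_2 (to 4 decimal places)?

q_1 = w_1/‖w_1‖ = (-4, -1, -3)/5.0990 = (-0.7845, -0.1961, -0.5883).
r_{12} = q_1·w_2 = 0.5883.
u_2 = w_2 − 0.5883·q_1 = (-1.5385, 2.1154, 1.3462).
‖u_2‖ = 2.9417, so q_2 = (-0.5230, 0.7191, 0.4576).

q_2 = (-0.5230, 0.7191, 0.4576)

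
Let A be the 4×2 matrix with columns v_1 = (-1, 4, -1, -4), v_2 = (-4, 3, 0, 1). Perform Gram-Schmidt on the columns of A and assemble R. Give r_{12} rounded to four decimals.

r_{12} = 2.0580

v_1 = (-1, 4, -1, -4); ‖v_1‖ = 5.8310, so e_1 = (-0.1715, 0.6860, -0.1715, -0.6860).
r_{12} = e_1·v_2 = 2.0580.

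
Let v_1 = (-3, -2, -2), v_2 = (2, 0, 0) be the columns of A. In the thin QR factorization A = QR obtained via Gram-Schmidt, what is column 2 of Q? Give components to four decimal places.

q_2 = (0.6860, -0.5145, -0.5145)

v_1 = (-3, -2, -2); ‖v_1‖ = 4.1231, so q_1 = (-0.7276, -0.4851, -0.4851).
q_1·v_2 = (-0.7276)·2 + (-0.4851)·0 + (-0.4851)·0 = -1.4552.
u_2 = v_2 + 1.4552·q_1 = (0.9412, -0.7059, -0.7059).
‖u_2‖ = 1.3720, so q_2 = (0.6860, -0.5145, -0.5145).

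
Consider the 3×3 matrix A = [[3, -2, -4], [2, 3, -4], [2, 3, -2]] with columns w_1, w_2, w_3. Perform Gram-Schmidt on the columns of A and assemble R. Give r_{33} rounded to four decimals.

q_1 = w_1/‖w_1‖ = (3, 2, 2)/4.1231 = (0.7276, 0.4851, 0.4851).
r_{12} = q_1·w_2 = 1.4552.
u_2 = w_2 − 1.4552·q_1 = (-3.0588, 2.2941, 2.2941).
‖u_2‖ = 4.4590, so q_2 = (-0.6860, 0.5145, 0.5145).
r_{13} = q_1·w_3 = -5.8209; r_{23} = q_2·w_3 = -0.3430.
u_3 = w_3 + 5.8209·q_1 + 0.3430·q_2 = (0.0000, -1.0000, 1.0000).
r_{33} = ‖u_3‖ = 1.4142.

r_{33} = 1.4142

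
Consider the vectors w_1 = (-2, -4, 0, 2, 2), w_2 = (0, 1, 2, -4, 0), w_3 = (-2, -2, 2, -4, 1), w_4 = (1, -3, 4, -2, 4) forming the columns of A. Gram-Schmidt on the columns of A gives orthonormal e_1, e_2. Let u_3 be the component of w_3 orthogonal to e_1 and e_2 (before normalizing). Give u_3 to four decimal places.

u_3 = (-0.4595, -0.2162, -0.5946, -0.3514, -0.5405)

w_1 = (-2, -4, 0, 2, 2); ‖w_1‖ = 5.2915, so e_1 = (-0.3780, -0.7559, 0.0000, 0.3780, 0.3780).
e_1·w_2 = (-0.3780)·0 + (-0.7559)·1 + 0.0000·2 + 0.3780·(-4) + 0.3780·0 = -2.2678.
u_2 = w_2 + 2.2678·e_1 = (-0.8571, -0.7143, 2.0000, -3.1429, 0.8571).
‖u_2‖ = 3.9821, so e_2 = (-0.2152, -0.1794, 0.5022, -0.7892, 0.2152).
e_1·w_3 = (-0.3780)·(-2) + (-0.7559)·(-2) + 0.0000·2 + 0.3780·(-4) + 0.3780·1 = 1.1339; e_2·w_3 = (-0.2152)·(-2) + (-0.1794)·(-2) + 0.5022·2 + (-0.7892)·(-4) + 0.2152·1 = 5.1660.
u_3 = w_3 − 1.1339·e_1 − 5.1660·e_2 = (-0.4595, -0.2162, -0.5946, -0.3514, -0.5405).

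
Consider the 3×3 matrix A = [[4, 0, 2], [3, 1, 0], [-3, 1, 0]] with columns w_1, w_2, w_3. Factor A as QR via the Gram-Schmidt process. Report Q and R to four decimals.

w_1 = (4, 3, -3); ‖w_1‖ = 5.8310, so q_1 = (0.6860, 0.5145, -0.5145).
q_1·w_2 = 0.6860·0 + 0.5145·1 + (-0.5145)·1 = 0.0000.
u_2 = w_2 + 0.0000·q_1 = (0.0000, 1.0000, 1.0000).
‖u_2‖ = 1.4142, so q_2 = (0.0000, 0.7071, 0.7071).
q_1·w_3 = 0.6860·2 + 0.5145·0 + (-0.5145)·0 = 1.3720; q_2·w_3 = 0.0000·2 + 0.7071·0 + 0.7071·0 = 0.0000.
u_3 = w_3 − 1.3720·q_1 + 0.0000·q_2 = (1.0588, -0.7059, 0.7059).
‖u_3‖ = 1.4552, so q_3 = (0.7276, -0.4851, 0.4851).

Q = [[0.6860, 0.0000, 0.7276], [0.5145, 0.7071, -0.4851], [-0.5145, 0.7071, 0.4851]], R = [[5.8310, 0.0000, 1.3720], [0.0000, 1.4142, 0.0000], [0.0000, 0.0000, 1.4552]]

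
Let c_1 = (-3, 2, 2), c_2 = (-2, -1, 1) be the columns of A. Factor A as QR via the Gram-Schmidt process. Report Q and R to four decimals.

e_1 = c_1/‖c_1‖ = (-3, 2, 2)/4.1231 = (-0.7276, 0.4851, 0.4851).
r_{12} = e_1·c_2 = 1.4552.
u_2 = c_2 − 1.4552·e_1 = (-0.9412, -1.7059, 0.2941).
‖u_2‖ = 1.9704, so e_2 = (-0.4777, -0.8658, 0.1493).

Q = [[-0.7276, -0.4777], [0.4851, -0.8658], [0.4851, 0.1493]], R = [[4.1231, 1.4552], [0.0000, 1.9704]]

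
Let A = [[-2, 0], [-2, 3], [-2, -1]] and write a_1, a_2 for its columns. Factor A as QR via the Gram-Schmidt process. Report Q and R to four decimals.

a_1 = (-2, -2, -2); ‖a_1‖ = 3.4641, so e_1 = (-0.5774, -0.5774, -0.5774).
e_1·a_2 = (-0.5774)·0 + (-0.5774)·3 + (-0.5774)·(-1) = -1.1547.
u_2 = a_2 + 1.1547·e_1 = (-0.6667, 2.3333, -1.6667).
‖u_2‖ = 2.9439, so e_2 = (-0.2265, 0.7926, -0.5661).

Q = [[-0.5774, -0.2265], [-0.5774, 0.7926], [-0.5774, -0.5661]], R = [[3.4641, -1.1547], [0.0000, 2.9439]]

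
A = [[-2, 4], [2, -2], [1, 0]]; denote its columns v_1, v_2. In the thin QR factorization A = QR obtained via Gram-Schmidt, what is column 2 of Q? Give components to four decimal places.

v_1 = (-2, 2, 1); ‖v_1‖ = 3.0000, so e_1 = (-0.6667, 0.6667, 0.3333).
e_1·v_2 = (-0.6667)·4 + 0.6667·(-2) + 0.3333·0 = -4.0000.
u_2 = v_2 + 4.0000·e_1 = (1.3333, 0.6667, 1.3333).
‖u_2‖ = 2.0000, so e_2 = (0.6667, 0.3333, 0.6667).

e_2 = (0.6667, 0.3333, 0.6667)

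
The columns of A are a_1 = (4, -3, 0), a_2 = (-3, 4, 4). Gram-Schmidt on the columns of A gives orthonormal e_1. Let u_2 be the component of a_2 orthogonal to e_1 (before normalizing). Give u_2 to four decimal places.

e_1 = a_1/‖a_1‖ = (4, -3, 0)/5.0000 = (0.8000, -0.6000, 0.0000).
r_{12} = e_1·a_2 = -4.8000.
u_2 = a_2 + 4.8000·e_1 = (0.8400, 1.1200, 4.0000).

u_2 = (0.8400, 1.1200, 4.0000)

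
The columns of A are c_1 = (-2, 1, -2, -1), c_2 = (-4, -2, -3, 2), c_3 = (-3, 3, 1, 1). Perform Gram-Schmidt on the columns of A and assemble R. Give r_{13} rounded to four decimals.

c_1 = (-2, 1, -2, -1); ‖c_1‖ = 3.1623, so e_1 = (-0.6325, 0.3162, -0.6325, -0.3162).
r_{13} = e_1·c_3 = 1.8974.

r_{13} = 1.8974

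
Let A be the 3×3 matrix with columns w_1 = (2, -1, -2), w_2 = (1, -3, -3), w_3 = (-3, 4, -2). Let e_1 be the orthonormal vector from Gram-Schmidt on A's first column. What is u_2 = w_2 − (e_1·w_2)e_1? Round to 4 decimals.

u_2 = (-1.4444, -1.7778, -0.5556)

w_1 = (2, -1, -2); ‖w_1‖ = 3.0000, so e_1 = (0.6667, -0.3333, -0.6667).
e_1·w_2 = 0.6667·1 + (-0.3333)·(-3) + (-0.6667)·(-3) = 3.6667.
u_2 = w_2 − 3.6667·e_1 = (-1.4444, -1.7778, -0.5556).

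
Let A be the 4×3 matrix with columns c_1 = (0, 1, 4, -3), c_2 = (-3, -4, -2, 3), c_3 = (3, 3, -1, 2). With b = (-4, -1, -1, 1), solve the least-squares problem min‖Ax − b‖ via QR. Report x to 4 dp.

c_1 = (0, 1, 4, -3); ‖c_1‖ = 5.0990, so q_1 = (0.0000, 0.1961, 0.7845, -0.5883).
q_1·c_2 = 0.0000·(-3) + 0.1961·(-4) + 0.7845·(-2) + (-0.5883)·3 = -4.1184.
u_2 = c_2 + 4.1184·q_1 = (-3.0000, -3.1923, 1.2308, 0.5769).
‖u_2‖ = 4.5868, so q_2 = (-0.6541, -0.6960, 0.2683, 0.1258).
q_1·c_3 = 0.0000·3 + 0.1961·3 + 0.7845·(-1) + (-0.5883)·2 = -1.3728; q_2·c_3 = (-0.6541)·3 + (-0.6960)·3 + 0.2683·(-1) + 0.1258·2 = -4.0669.
u_3 = c_3 + 1.3728·q_1 + 4.0669·q_2 = (0.3400, 0.4388, 1.1682, 1.7038).
‖u_3‖ = 2.1391, so q_3 = (0.1590, 0.2051, 0.5461, 0.7965).
Qᵀb = (-1.5689, 3.1697, -0.5905).
Back-substitute: x_3 = -0.5905/2.1391 = -0.2761.
x_2 = (3.1697 + 4.0669·(-0.2761))/4.5868 = 0.4463.
x_1 = (-1.5689 + 4.1184·0.4463 + 1.3728·(-0.2761))/5.0990 = -0.0216.

x = (-0.0216, 0.4463, -0.2761)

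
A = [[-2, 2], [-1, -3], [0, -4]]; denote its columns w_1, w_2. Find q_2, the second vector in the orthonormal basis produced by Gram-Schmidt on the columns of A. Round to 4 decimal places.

w_1 = (-2, -1, 0); ‖w_1‖ = 2.2361, so q_1 = (-0.8944, -0.4472, 0.0000).
q_1·w_2 = (-0.8944)·2 + (-0.4472)·(-3) + 0.0000·(-4) = -0.4472.
u_2 = w_2 + 0.4472·q_1 = (1.6000, -3.2000, -4.0000).
‖u_2‖ = 5.3666, so q_2 = (0.2981, -0.5963, -0.7454).

q_2 = (0.2981, -0.5963, -0.7454)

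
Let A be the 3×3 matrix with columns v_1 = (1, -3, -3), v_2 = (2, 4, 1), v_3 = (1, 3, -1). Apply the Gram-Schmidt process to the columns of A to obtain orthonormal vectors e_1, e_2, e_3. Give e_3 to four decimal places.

e_3 = (-0.5934, 0.4616, -0.6594)

v_1 = (1, -3, -3); ‖v_1‖ = 4.3589, so e_1 = (0.2294, -0.6882, -0.6882).
e_1·v_2 = 0.2294·2 + (-0.6882)·4 + (-0.6882)·1 = -2.9824.
u_2 = v_2 + 2.9824·e_1 = (2.6842, 1.9474, -1.0526).
‖u_2‖ = 3.4793, so e_2 = (0.7715, 0.5597, -0.3025).
e_1·v_3 = 0.2294·1 + (-0.6882)·3 + (-0.6882)·(-1) = -1.1471; e_2·v_3 = 0.7715·1 + 0.5597·3 + (-0.3025)·(-1) = 2.7532.
u_3 = v_3 + 1.1471·e_1 − 2.7532·e_2 = (-0.8609, 0.6696, -0.9565).
‖u_3‖ = 1.4506, so e_3 = (-0.5934, 0.4616, -0.6594).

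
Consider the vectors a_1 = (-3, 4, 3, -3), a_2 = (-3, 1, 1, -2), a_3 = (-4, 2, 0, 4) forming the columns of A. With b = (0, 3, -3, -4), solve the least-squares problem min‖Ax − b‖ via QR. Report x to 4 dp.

x = (0.2756, 0.2837, -0.3863)

a_1 = (-3, 4, 3, -3); ‖a_1‖ = 6.5574, so e_1 = (-0.4575, 0.6100, 0.4575, -0.4575).
e_1·a_2 = (-0.4575)·(-3) + 0.6100·1 + 0.4575·1 + (-0.4575)·(-2) = 3.3550.
u_2 = a_2 − 3.3550·e_1 = (-1.4651, -1.0465, -0.5349, -0.4651).
‖u_2‖ = 1.9350, so e_2 = (-0.7572, -0.5408, -0.2764, -0.2404).
e_1·a_3 = (-0.4575)·(-4) + 0.6100·2 + 0.4575·0 + (-0.4575)·4 = 1.2200; e_2·a_3 = (-0.7572)·(-4) + (-0.5408)·2 + (-0.2764)·0 + (-0.2404)·4 = 0.9855.
u_3 = a_3 − 1.2200·e_1 − 0.9855·e_2 = (-2.6957, 1.7888, -0.2857, 4.7950).
‖u_3‖ = 5.7914, so e_3 = (-0.4655, 0.3089, -0.0493, 0.8280).
Qᵀb = (2.2875, 0.1683, -2.2372).
Back-substitute: x_3 = -2.2372/5.7914 = -0.3863.
x_2 = (0.1683 − 0.9855·(-0.3863))/1.9350 = 0.2837.
x_1 = (2.2875 − 3.3550·0.2837 − 1.2200·(-0.3863))/6.5574 = 0.2756.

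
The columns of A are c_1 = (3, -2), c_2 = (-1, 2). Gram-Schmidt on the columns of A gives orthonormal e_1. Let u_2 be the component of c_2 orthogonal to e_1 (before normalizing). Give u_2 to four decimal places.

e_1 = c_1/‖c_1‖ = (3, -2)/3.6056 = (0.8321, -0.5547).
r_{12} = e_1·c_2 = -1.9415.
u_2 = c_2 + 1.9415·e_1 = (0.6154, 0.9231).

u_2 = (0.6154, 0.9231)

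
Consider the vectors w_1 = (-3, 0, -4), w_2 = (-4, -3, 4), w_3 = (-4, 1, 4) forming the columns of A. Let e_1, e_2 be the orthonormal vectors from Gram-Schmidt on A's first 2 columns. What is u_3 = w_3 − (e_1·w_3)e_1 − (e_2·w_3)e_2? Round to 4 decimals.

u_3 = (-1.3320, 3.1080, 0.9990)

e_1 = w_1/‖w_1‖ = (-3, 0, -4)/5.0000 = (-0.6000, 0.0000, -0.8000).
r_{12} = e_1·w_2 = -0.8000.
u_2 = w_2 + 0.8000·e_1 = (-4.4800, -3.0000, 3.3600).
‖u_2‖ = 6.3530, so e_2 = (-0.7052, -0.4722, 0.5289).
r_{13} = e_1·w_3 = -0.8000; r_{23} = e_2·w_3 = 4.4641.
u_3 = w_3 + 0.8000·e_1 − 4.4641·e_2 = (-1.3320, 3.1080, 0.9990).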